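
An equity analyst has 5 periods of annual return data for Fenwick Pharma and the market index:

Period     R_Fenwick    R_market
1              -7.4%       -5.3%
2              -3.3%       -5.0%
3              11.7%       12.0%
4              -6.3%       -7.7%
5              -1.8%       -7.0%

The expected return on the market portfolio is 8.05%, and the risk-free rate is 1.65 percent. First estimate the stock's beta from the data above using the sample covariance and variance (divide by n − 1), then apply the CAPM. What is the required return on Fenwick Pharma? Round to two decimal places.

Mean R_i = (-7.4 − 3.3 + 11.7 − 6.3 − 1.8) / 5 = -1.4200%
Mean R_m = (-5.3 − 5.0 + 12.0 − 7.7 − 7.0) / 5 = -2.6000%
Σ(R_i − R̄_i)(R_m − R̄_m) = 238.7700  ⇒  Cov = 238.7700 / 4 = 59.6925
Σ(R_m − R̄_m)² = 271.5800  ⇒  Var(R_m) = 271.5800 / 4 = 67.8950
β = Cov / Var(R_m) = 59.6925 / 67.8950 = 0.8792
MRP = 8.05% − 1.65% = 6.40%
E(R) = R_f + β × MRP = 1.65% + 0.8792 × 6.40% = 7.28%

7.28%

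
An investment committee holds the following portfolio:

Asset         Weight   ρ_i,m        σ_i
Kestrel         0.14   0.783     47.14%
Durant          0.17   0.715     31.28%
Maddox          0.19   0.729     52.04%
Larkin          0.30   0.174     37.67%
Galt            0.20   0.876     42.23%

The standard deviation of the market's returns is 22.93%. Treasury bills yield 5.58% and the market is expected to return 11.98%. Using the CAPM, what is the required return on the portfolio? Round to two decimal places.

β_Kestrel = 0.783 × 47.14% / 22.93% = 1.6097
β_Durant = 0.715 × 31.28% / 22.93% = 0.9754
β_Maddox = 0.729 × 52.04% / 22.93% = 1.6545
β_Larkin = 0.174 × 37.67% / 22.93% = 0.2859
β_Galt = 0.876 × 42.23% / 22.93% = 1.6133
β_P = Σ w_i β_i = 0.14×1.6097 + 0.17×0.9754 + 0.19×1.6545 + 0.30×0.2859 + 0.20×1.6133 = 1.1140
MRP = 11.98% − 5.58% = 6.40%
E(R_P) = R_f + β_P × MRP = 5.58% + 1.1140 × 6.40% = 12.71%

12.71%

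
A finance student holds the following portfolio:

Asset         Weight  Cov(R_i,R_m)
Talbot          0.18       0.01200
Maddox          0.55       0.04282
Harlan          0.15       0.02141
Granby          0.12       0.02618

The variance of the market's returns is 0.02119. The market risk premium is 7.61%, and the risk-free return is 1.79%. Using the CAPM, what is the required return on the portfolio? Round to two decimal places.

13.31%

β_Talbot = 0.01200 / 0.02119 = 0.5663
β_Maddox = 0.04282 / 0.02119 = 2.0208
β_Harlan = 0.02141 / 0.02119 = 1.0104
β_Granby = 0.02618 / 0.02119 = 1.2355
β_P = Σ w_i β_i = 0.18×0.5663 + 0.55×2.0208 + 0.15×1.0104 + 0.12×1.2355 = 1.5132
E(R_P) = R_f + β_P × MRP = 1.79% + 1.5132 × 7.61% = 13.31%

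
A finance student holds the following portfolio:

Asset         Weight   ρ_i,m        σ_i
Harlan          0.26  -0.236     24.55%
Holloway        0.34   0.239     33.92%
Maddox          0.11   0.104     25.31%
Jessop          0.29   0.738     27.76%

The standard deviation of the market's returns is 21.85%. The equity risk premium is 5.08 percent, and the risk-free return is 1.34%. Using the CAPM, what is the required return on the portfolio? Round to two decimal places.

3.08%

β_Harlan = -0.236 × 24.55% / 21.85% = -0.2652
β_Holloway = 0.239 × 33.92% / 21.85% = 0.3710
β_Maddox = 0.104 × 25.31% / 21.85% = 0.1205
β_Jessop = 0.738 × 27.76% / 21.85% = 0.9376
β_P = Σ w_i β_i = 0.26×-0.2652 + 0.34×0.3710 + 0.11×0.1205 + 0.29×0.9376 = 0.3423
E(R_P) = R_f + β_P × MRP = 1.34% + 0.3423 × 5.08% = 3.08%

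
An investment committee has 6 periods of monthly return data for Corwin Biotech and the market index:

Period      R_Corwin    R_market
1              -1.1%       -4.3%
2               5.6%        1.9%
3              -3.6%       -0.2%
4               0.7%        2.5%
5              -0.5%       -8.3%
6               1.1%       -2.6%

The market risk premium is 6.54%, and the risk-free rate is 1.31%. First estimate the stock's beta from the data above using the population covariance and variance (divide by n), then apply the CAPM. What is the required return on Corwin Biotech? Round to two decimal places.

Mean R_i = (-1.1 + 5.6 − 3.6 + 0.7 − 0.5 + 1.1) / 6 = 0.3667%
Mean R_m = (-4.3 + 1.9 − 0.2 + 2.5 − 8.3 − 2.6) / 6 = -1.8333%
Σ(R_i − R̄_i)(R_m − R̄_m) = 23.1633  ⇒  Cov = 23.1633 / 6 = 3.8606
Σ(R_m − R̄_m)² = 83.8733  ⇒  Var(R_m) = 83.8733 / 6 = 13.9789
β = Cov / Var(R_m) = 3.8606 / 13.9789 = 0.2762
E(R) = R_f + β × MRP = 1.31% + 0.2762 × 6.54% = 3.12%

3.12%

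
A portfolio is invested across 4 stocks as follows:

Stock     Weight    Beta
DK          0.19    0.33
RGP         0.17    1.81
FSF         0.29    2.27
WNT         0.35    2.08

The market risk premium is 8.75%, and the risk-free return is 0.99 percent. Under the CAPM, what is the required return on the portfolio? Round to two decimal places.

β_P = Σ w_i β_i = 0.19×0.33 + 0.17×1.81 + 0.29×2.27 + 0.35×2.08 = 1.7567
E(R_P) = R_f + β_P × MRP = 0.99% + 1.7567 × 8.75% = 16.36%

16.36%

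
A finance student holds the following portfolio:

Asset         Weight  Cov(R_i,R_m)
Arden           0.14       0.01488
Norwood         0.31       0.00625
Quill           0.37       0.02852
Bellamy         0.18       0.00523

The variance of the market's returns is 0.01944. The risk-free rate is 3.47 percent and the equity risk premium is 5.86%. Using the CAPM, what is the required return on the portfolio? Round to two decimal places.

8.15%

β_Arden = 0.01488 / 0.01944 = 0.7654
β_Norwood = 0.00625 / 0.01944 = 0.3215
β_Quill = 0.02852 / 0.01944 = 1.4671
β_Bellamy = 0.00523 / 0.01944 = 0.2690
β_P = Σ w_i β_i = 0.14×0.7654 + 0.31×0.3215 + 0.37×1.4671 + 0.18×0.2690 = 0.7981
E(R_P) = R_f + β_P × MRP = 3.47% + 0.7981 × 5.86% = 8.15%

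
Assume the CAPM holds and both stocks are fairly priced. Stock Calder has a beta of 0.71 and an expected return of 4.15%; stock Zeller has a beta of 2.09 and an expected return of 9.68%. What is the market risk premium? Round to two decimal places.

4.01%

Both satisfy E(R) = R_f + β·MRP, so the slope of the SML is
MRP = (9.68% − 4.15%) / (2.09 − 0.71) = 5.53% / 1.38 = 4.0072%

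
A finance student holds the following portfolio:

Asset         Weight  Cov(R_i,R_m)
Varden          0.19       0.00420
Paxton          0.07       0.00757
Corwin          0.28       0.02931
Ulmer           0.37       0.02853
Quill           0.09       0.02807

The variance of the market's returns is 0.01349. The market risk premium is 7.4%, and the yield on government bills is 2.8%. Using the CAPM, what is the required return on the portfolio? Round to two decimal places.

15.21%

β_Varden = 0.00420 / 0.01349 = 0.3113
β_Paxton = 0.00757 / 0.01349 = 0.5612
β_Corwin = 0.02931 / 0.01349 = 2.1727
β_Ulmer = 0.02853 / 0.01349 = 2.1149
β_Quill = 0.02807 / 0.01349 = 2.0808
β_P = Σ w_i β_i = 0.19×0.3113 + 0.07×0.5612 + 0.28×2.1727 + 0.37×2.1149 + 0.09×2.0808 = 1.6766
E(R_P) = R_f + β_P × MRP = 2.8% + 1.6766 × 7.4% = 15.21%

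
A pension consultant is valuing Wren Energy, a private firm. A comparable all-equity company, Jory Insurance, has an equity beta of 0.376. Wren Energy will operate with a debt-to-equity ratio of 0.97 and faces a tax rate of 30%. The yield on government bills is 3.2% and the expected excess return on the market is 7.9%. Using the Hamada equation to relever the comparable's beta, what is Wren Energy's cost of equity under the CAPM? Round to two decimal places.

8.19%

β_L = β_U × [1 + (1 − t)(D/E)] = 0.376 × [1 + (1 − 0.30) × 0.97]
    = 0.376 × [1 + 0.70 × 0.97] = 0.376 × 1.6790 = 0.6313
E(R) = R_f + β_L × MRP = 3.2% + 0.6313 × 7.9% = 8.19%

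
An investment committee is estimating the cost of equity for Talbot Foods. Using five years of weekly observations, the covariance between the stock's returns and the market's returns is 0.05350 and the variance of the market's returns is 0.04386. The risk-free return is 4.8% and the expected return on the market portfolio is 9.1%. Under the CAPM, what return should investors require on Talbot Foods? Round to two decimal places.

10.05%

β = Cov(R_i, R_m) / Var(R_m) = 0.05350 / 0.04386 = 1.2198
MRP = 9.1% − 4.8% = 4.30%
E(R) = R_f + β × MRP = 4.8% + 1.2198 × 4.3% = 10.05%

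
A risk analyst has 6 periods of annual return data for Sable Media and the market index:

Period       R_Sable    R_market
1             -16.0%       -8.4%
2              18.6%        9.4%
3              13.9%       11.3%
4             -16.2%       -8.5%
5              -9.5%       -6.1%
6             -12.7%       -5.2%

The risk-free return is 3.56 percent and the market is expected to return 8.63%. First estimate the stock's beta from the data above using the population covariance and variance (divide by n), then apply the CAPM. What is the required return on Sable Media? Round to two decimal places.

Mean R_i = (-16.0 + 18.6 + 13.9 − 16.2 − 9.5 − 12.7) / 6 = -3.6500%
Mean R_m = (-8.4 + 9.4 + 11.3 − 8.5 − 6.1 − 5.2) / 6 = -1.2500%
Σ(R_i − R̄_i)(R_m − R̄_m) = 700.6250  ⇒  Cov = 700.6250 / 6 = 116.7708
Σ(R_m − R̄_m)² = 413.7350  ⇒  Var(R_m) = 413.7350 / 6 = 68.9558
β = Cov / Var(R_m) = 116.7708 / 68.9558 = 1.6934
MRP = 8.63% − 3.56% = 5.07%
E(R) = R_f + β × MRP = 3.56% + 1.6934 × 5.07% = 12.15%

12.15%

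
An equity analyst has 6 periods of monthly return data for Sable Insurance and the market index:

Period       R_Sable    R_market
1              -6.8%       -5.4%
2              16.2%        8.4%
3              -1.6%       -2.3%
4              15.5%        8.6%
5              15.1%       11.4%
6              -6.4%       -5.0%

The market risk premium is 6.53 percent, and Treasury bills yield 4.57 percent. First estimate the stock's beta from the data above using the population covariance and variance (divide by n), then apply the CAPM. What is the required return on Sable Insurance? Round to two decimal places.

Mean R_i = (-6.8 + 16.2 − 1.6 + 15.5 + 15.1 − 6.4) / 6 = 5.3333%
Mean R_m = (-5.4 + 8.4 − 2.3 + 8.6 + 11.4 − 5.0) / 6 = 2.6167%
Σ(R_i − R̄_i)(R_m − R̄_m) = 430.1867  ⇒  Cov = 430.1867 / 6 = 71.6978
Σ(R_m − R̄_m)² = 292.8483  ⇒  Var(R_m) = 292.8483 / 6 = 48.8081
β = Cov / Var(R_m) = 71.6978 / 48.8081 = 1.4690
E(R) = R_f + β × MRP = 4.57% + 1.4690 × 6.53% = 14.16%

14.16%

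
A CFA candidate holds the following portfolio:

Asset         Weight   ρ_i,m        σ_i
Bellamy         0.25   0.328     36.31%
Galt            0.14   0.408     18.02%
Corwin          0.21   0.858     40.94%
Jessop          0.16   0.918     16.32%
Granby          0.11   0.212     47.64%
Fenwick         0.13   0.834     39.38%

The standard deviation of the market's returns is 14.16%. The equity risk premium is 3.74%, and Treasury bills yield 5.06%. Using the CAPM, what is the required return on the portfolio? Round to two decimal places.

β_Bellamy = 0.328 × 36.31% / 14.16% = 0.8411
β_Galt = 0.408 × 18.02% / 14.16% = 0.5192
β_Corwin = 0.858 × 40.94% / 14.16% = 2.4807
β_Jessop = 0.918 × 16.32% / 14.16% = 1.0580
β_Granby = 0.212 × 47.64% / 14.16% = 0.7133
β_Fenwick = 0.834 × 39.38% / 14.16% = 2.3194
β_P = Σ w_i β_i = 0.25×0.8411 + 0.14×0.5192 + 0.21×2.4807 + 0.16×1.0580 + 0.11×0.7133 + 0.13×2.3194 = 1.3532
E(R_P) = R_f + β_P × MRP = 5.06% + 1.3532 × 3.74% = 10.12%

10.12%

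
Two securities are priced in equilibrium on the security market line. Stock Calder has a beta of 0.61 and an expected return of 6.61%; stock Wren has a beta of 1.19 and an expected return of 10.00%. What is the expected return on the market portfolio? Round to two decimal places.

8.89%

Both satisfy E(R) = R_f + β·MRP, so the slope of the SML is
MRP = (10.00% − 6.61%) / (1.19 − 0.61) = 3.39% / 0.58 = 5.8448%
R_f = E(R_Calder) − β_Calder·MRP = 6.61% − 0.61 × 5.8448% = 3.0447%
E(R_m) = R_f + MRP = 3.0447% + 5.8448% = 8.89%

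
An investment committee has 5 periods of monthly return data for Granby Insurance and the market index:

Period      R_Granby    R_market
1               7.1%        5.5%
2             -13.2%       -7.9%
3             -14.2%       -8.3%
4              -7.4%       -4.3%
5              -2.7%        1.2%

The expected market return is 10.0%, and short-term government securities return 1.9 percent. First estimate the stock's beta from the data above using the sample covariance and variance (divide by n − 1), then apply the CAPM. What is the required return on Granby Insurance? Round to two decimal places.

Mean R_i = (7.1 − 13.2 − 14.2 − 7.4 − 2.7) / 5 = -6.0800%
Mean R_m = (5.5 − 7.9 − 8.3 − 4.3 + 1.2) / 5 = -2.7600%
Σ(R_i − R̄_i)(R_m − R̄_m) = 205.8660  ⇒  Cov = 205.8660 / 4 = 51.4665
Σ(R_m − R̄_m)² = 143.3920  ⇒  Var(R_m) = 143.3920 / 4 = 35.8480
β = Cov / Var(R_m) = 51.4665 / 35.8480 = 1.4357
MRP = 10.0% − 1.9% = 8.10%
E(R) = R_f + β × MRP = 1.9% + 1.4357 × 8.1% = 13.53%

13.53%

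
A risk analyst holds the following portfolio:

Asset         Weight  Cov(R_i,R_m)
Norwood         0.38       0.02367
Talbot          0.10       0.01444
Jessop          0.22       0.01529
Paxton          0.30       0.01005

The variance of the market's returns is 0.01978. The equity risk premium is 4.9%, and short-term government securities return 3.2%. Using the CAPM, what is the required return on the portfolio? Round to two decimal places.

7.37%

β_Norwood = 0.02367 / 0.01978 = 1.1967
β_Talbot = 0.01444 / 0.01978 = 0.7300
β_Jessop = 0.01529 / 0.01978 = 0.7730
β_Paxton = 0.01005 / 0.01978 = 0.5081
β_P = Σ w_i β_i = 0.38×1.1967 + 0.10×0.7300 + 0.22×0.7730 + 0.30×0.5081 = 0.8502
E(R_P) = R_f + β_P × MRP = 3.2% + 0.8502 × 4.9% = 7.37%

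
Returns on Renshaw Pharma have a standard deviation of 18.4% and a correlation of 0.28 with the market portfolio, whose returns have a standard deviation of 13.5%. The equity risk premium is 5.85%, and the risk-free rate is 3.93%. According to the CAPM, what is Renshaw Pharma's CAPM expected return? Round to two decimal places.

6.16%

β = ρ × σ_i / σ_m = 0.28 × 18.4% / 13.5% = 0.3816
E(R) = 3.93% + 0.3816 × 5.85% = 6.16%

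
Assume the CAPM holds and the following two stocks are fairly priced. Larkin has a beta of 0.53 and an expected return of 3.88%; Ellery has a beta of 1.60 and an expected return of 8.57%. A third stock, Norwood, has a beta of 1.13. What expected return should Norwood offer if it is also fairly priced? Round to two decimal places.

MRP (SML slope) = (8.57% − 3.88%) / (1.60 − 0.53) = 4.69% / 1.07 = 4.3832%
R_f (intercept) = 3.88% − 0.53 × 4.3832% = 1.5569%
E(R_Norwood) = R_f + β × MRP = 1.5569% + 1.13 × 4.3832% = 6.51%

6.51%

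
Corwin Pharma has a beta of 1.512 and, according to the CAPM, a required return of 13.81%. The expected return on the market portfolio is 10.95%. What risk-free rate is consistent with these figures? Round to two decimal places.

E(R) = R_f + β(E(R_m) − R_f) = R_f(1 − β) + β·E(R_m)
13.81% = R_f × (1 − 1.512) + 1.512 × 10.95%
13.81% = R_f × -0.512 + 16.55640%
R_f = (13.81% − 16.55640%) / -0.512 = 5.36%

5.36%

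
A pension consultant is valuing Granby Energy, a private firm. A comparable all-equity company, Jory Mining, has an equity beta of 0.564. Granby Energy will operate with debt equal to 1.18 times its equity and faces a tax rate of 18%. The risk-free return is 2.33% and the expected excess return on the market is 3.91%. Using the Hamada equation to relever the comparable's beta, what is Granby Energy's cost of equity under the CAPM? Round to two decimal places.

6.67%

β_L = β_U × [1 + (1 − t)(D/E)] = 0.564 × [1 + (1 − 0.18) × 1.18]
    = 0.564 × [1 + 0.82 × 1.18] = 0.564 × 1.9676 = 1.1097
E(R) = R_f + β_L × MRP = 2.33% + 1.1097 × 3.91% = 6.67%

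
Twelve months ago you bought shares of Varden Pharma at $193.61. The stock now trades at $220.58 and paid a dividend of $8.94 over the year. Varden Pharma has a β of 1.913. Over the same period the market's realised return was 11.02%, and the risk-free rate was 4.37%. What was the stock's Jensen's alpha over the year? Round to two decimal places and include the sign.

Realised HPR = (P1 + D1 − P0) / P0 = (220.58 + 8.94 − 193.61) / 193.61 = 35.91 / 193.61 = 18.5476%
MRP = 11.02% − 4.37% = 6.65%
CAPM required = R_f + β·MRP = 4.37% + 1.913 × 6.65% = 17.09145%
α = realised − required = 18.5476% − 17.09145% = +1.46%

+1.46%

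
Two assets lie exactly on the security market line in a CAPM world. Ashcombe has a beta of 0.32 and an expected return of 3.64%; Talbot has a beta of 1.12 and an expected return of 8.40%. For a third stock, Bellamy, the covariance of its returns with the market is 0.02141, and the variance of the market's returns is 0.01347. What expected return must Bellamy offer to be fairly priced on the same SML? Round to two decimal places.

MRP = (8.40% − 3.64%) / (1.12 − 0.32) = 5.9500%
R_f = 3.64% − 0.32 × 5.9500% = 1.7360%
β_Bellamy = Cov / Var(R_m) = 0.02141 / 0.01347 = 1.5895
E(R_Bellamy) = R_f + β × MRP = 1.7360% + 1.5895 × 5.9500% = 11.19%

11.19%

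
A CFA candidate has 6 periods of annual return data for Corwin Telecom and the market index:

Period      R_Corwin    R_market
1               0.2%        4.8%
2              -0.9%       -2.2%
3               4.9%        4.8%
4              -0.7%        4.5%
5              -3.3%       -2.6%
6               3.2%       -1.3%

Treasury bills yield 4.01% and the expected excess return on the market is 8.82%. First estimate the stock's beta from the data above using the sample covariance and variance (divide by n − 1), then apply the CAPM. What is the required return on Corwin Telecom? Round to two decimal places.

Mean R_i = (0.2 − 0.9 + 4.9 − 0.7 − 3.3 + 3.2) / 6 = 0.5667%
Mean R_m = (4.8 − 2.2 + 4.8 + 4.5 − 2.6 − 1.3) / 6 = 1.3333%
Σ(R_i − R̄_i)(R_m − R̄_m) = 23.1967  ⇒  Cov = 23.1967 / 5 = 4.6393
Σ(R_m − R̄_m)² = 68.9533  ⇒  Var(R_m) = 68.9533 / 5 = 13.7907
β = Cov / Var(R_m) = 4.6393 / 13.7907 = 0.3364
E(R) = R_f + β × MRP = 4.01% + 0.3364 × 8.82% = 6.98%

6.98%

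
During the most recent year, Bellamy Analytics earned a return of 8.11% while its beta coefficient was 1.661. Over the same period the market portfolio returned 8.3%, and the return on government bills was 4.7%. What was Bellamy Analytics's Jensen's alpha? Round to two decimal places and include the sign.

-2.57%

Market excess return = 8.3% − 4.7% = 3.60%
CAPM benchmark = R_f + β(R_m − R_f) = 4.7% + 1.661 × 3.6% = 10.6796%
α = actual − benchmark = 8.11% − 10.6796% = -2.57%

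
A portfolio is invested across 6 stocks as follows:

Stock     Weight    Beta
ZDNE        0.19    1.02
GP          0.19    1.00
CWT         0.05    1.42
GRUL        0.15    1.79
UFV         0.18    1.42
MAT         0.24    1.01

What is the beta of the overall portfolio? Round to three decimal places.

β_P = Σ w_i β_i = 0.19×1.02 + 0.19×1.00 + 0.05×1.42 + 0.15×1.79 + 0.18×1.42 + 0.24×1.01 = 1.2213

1.221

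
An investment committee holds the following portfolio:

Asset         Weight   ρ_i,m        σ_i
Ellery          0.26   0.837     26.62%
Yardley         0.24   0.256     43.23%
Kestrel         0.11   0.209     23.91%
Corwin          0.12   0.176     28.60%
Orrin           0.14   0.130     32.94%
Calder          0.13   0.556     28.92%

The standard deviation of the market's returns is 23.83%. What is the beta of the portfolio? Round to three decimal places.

0.516

β_Ellery = 0.837 × 26.62% / 23.83% = 0.9350
β_Yardley = 0.256 × 43.23% / 23.83% = 0.4644
β_Kestrel = 0.209 × 23.91% / 23.83% = 0.2097
β_Corwin = 0.176 × 28.60% / 23.83% = 0.2112
β_Orrin = 0.130 × 32.94% / 23.83% = 0.1797
β_Calder = 0.556 × 28.92% / 23.83% = 0.6748
β_P = Σ w_i β_i = 0.26×0.9350 + 0.24×0.4644 + 0.11×0.2097 + 0.12×0.2112 + 0.14×0.1797 + 0.13×0.6748 = 0.5158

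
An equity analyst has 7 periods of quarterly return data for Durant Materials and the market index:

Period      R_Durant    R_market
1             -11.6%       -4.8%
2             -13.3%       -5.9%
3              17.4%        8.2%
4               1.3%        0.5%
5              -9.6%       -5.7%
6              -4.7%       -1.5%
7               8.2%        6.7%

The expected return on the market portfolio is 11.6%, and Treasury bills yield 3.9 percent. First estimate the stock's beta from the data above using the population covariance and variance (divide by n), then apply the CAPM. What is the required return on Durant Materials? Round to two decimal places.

18.61%

Mean R_i = (-11.6 − 13.3 + 17.4 + 1.3 − 9.6 − 4.7 + 8.2) / 7 = -1.7571%
Mean R_m = (-4.8 − 5.9 + 8.2 + 0.5 − 5.7 − 1.5 + 6.7) / 7 = -0.3571%
Σ(R_i − R̄_i)(R_m − R̄_m) = 389.7971  ⇒  Cov = 389.7971 / 7 = 55.6853
Σ(R_m − R̄_m)² = 204.0771  ⇒  Var(R_m) = 204.0771 / 7 = 29.1539
β = Cov / Var(R_m) = 55.6853 / 29.1539 = 1.9100
MRP = 11.6% − 3.9% = 7.70%
E(R) = R_f + β × MRP = 3.9% + 1.9100 × 7.7% = 18.61%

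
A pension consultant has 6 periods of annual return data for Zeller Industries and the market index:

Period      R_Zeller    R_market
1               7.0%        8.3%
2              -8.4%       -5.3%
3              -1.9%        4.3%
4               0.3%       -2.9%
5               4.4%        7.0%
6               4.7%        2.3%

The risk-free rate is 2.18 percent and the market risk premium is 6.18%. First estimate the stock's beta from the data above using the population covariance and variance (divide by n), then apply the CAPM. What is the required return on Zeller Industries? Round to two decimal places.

Mean R_i = (7.0 − 8.4 − 1.9 + 0.3 + 4.4 + 4.7) / 6 = 1.0167%
Mean R_m = (8.3 − 5.3 + 4.3 − 2.9 + 7.0 + 2.3) / 6 = 2.2833%
Σ(R_i − R̄_i)(R_m − R̄_m) = 121.2617  ⇒  Cov = 121.2617 / 6 = 20.2103
Σ(R_m − R̄_m)² = 146.8883  ⇒  Var(R_m) = 146.8883 / 6 = 24.4814
β = Cov / Var(R_m) = 20.2103 / 24.4814 = 0.8255
E(R) = R_f + β × MRP = 2.18% + 0.8255 × 6.18% = 7.28%

7.28%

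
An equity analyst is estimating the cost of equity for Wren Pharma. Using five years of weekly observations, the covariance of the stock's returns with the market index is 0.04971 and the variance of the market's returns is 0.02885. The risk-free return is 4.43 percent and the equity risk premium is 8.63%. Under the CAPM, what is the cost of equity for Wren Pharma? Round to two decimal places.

19.30%

β = Cov(R_i, R_m) / Var(R_m) = 0.04971 / 0.02885 = 1.7231
E(R) = R_f + β × MRP = 4.43% + 1.7231 × 8.63% = 19.30%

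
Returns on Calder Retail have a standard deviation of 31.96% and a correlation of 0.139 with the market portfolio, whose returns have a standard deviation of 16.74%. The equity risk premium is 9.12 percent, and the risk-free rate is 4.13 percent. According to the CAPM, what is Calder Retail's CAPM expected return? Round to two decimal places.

β = ρ × σ_i / σ_m = 0.139 × 31.96% / 16.74% = 0.2654
E(R) = 4.13% + 0.2654 × 9.12% = 6.55%

6.55%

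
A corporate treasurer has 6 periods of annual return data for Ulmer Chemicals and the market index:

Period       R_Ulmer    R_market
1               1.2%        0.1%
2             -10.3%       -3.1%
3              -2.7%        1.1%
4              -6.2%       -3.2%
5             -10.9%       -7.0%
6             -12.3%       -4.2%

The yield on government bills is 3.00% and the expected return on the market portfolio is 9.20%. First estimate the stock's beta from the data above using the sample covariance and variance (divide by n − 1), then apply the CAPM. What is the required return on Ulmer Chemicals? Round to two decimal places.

Mean R_i = (1.2 − 10.3 − 2.7 − 6.2 − 10.9 − 12.3) / 6 = -6.8667%
Mean R_m = (0.1 − 3.1 + 1.1 − 3.2 − 7.0 − 4.2) / 6 = -2.7167%
Σ(R_i − R̄_i)(R_m − R̄_m) = 64.9533  ⇒  Cov = 64.9533 / 5 = 12.9907
Σ(R_m − R̄_m)² = 43.4283  ⇒  Var(R_m) = 43.4283 / 5 = 8.6857
β = Cov / Var(R_m) = 12.9907 / 8.6857 = 1.4956
MRP = 9.20% − 3.00% = 6.20%
E(R) = R_f + β × MRP = 3.00% + 1.4956 × 6.20% = 12.27%

12.27%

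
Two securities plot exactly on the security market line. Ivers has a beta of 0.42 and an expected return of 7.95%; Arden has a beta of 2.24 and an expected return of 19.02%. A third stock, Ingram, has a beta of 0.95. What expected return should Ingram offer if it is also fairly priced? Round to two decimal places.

MRP (SML slope) = (19.02% − 7.95%) / (2.24 − 0.42) = 11.07% / 1.82 = 6.0824%
R_f (intercept) = 7.95% − 0.42 × 6.0824% = 5.3954%
E(R_Ingram) = R_f + β × MRP = 5.3954% + 0.95 × 6.0824% = 11.17%

11.17%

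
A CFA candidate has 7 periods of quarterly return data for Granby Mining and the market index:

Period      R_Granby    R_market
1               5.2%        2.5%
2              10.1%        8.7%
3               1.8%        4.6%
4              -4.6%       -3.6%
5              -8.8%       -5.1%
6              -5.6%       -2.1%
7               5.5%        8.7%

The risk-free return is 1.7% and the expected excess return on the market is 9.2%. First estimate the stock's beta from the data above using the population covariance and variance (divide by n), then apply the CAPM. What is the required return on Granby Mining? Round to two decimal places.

12.21%

Mean R_i = (5.2 + 10.1 + 1.8 − 4.6 − 8.8 − 5.6 + 5.5) / 7 = 0.5143%
Mean R_m = (2.5 + 8.7 + 4.6 − 3.6 − 5.1 − 2.1 + 8.7) / 7 = 1.9571%
Σ(R_i − R̄_i)(R_m − R̄_m) = 223.1543  ⇒  Cov = 223.1543 / 7 = 31.8792
Σ(R_m − R̄_m)² = 195.3571  ⇒  Var(R_m) = 195.3571 / 7 = 27.9082
β = Cov / Var(R_m) = 31.8792 / 27.9082 = 1.1423
E(R) = R_f + β × MRP = 1.7% + 1.1423 × 9.2% = 12.21%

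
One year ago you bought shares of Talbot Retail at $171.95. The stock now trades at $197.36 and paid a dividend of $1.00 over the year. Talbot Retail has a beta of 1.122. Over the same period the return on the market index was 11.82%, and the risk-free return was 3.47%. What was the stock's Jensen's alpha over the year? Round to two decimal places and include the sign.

Realised HPR = (P1 + D1 − P0) / P0 = (197.36 + 1.00 − 171.95) / 171.95 = 26.41 / 171.95 = 15.3591%
MRP = 11.82% − 3.47% = 8.35%
CAPM required = R_f + β·MRP = 3.47% + 1.122 × 8.35% = 12.83870%
α = realised − required = 15.3591% − 12.83870% = +2.52%

+2.52%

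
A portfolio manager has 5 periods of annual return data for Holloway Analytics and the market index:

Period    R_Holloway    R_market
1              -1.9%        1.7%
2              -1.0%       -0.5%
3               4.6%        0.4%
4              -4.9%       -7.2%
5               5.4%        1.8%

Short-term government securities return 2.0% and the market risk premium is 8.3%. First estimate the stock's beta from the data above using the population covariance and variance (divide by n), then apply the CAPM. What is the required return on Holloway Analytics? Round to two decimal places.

8.85%

Mean R_i = (-1.9 − 1.0 + 4.6 − 4.9 + 5.4) / 5 = 0.4400%
Mean R_m = (1.7 − 0.5 + 0.4 − 7.2 + 1.8) / 5 = -0.7600%
Σ(R_i − R̄_i)(R_m − R̄_m) = 45.7820  ⇒  Cov = 45.7820 / 5 = 9.1564
Σ(R_m − R̄_m)² = 55.4920  ⇒  Var(R_m) = 55.4920 / 5 = 11.0984
β = Cov / Var(R_m) = 9.1564 / 11.0984 = 0.8250
E(R) = R_f + β × MRP = 2.0% + 0.8250 × 8.3% = 8.85%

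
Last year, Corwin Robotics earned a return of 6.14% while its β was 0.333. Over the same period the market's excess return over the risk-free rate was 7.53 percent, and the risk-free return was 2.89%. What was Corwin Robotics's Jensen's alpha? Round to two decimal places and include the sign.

+0.74%

CAPM benchmark = R_f + β(R_m − R_f) = 2.89% + 0.333 × 7.53% = 5.39749%
α = actual − benchmark = 6.14% − 5.39749% = +0.74%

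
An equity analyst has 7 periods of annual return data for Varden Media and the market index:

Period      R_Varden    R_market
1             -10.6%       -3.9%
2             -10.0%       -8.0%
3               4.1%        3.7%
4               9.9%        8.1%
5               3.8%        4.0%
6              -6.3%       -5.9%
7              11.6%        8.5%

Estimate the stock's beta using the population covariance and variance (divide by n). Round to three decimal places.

Mean R_i = (-10.6 − 10.0 + 4.1 + 9.9 + 3.8 − 6.3 + 11.6) / 7 = 0.3571%
Mean R_m = (-3.9 − 8.0 + 3.7 + 8.1 + 4.0 − 5.9 + 8.5) / 7 = 0.9286%
Σ(R_i − R̄_i)(R_m − R̄_m) = 365.3486  ⇒  Cov = 365.3486 / 7 = 52.1927
Σ(R_m − R̄_m)² = 275.5343  ⇒  Var(R_m) = 275.5343 / 7 = 39.3620
β = Cov / Var(R_m) = 52.1927 / 39.3620 = 1.3260

1.326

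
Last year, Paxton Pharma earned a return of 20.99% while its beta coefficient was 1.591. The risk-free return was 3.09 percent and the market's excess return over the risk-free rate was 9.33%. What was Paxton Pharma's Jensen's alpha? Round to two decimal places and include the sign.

+3.06%

CAPM benchmark = R_f + β(R_m − R_f) = 3.09% + 1.591 × 9.33% = 17.93403%
α = actual − benchmark = 20.99% − 17.93403% = +3.06%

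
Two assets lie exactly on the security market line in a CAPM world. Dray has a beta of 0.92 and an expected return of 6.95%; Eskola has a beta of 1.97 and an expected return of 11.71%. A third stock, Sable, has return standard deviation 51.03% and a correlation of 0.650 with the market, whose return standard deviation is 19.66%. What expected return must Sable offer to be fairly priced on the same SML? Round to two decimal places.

10.43%

MRP = (11.71% − 6.95%) / (1.97 − 0.92) = 4.5333%
R_f = 6.95% − 0.92 × 4.5333% = 2.7794%
β_Sable = ρ·σ_i/σ_m = 0.650 × 51.03 / 19.66 = 1.6872
E(R_Sable) = R_f + β × MRP = 2.7794% + 1.6872 × 4.5333% = 10.43%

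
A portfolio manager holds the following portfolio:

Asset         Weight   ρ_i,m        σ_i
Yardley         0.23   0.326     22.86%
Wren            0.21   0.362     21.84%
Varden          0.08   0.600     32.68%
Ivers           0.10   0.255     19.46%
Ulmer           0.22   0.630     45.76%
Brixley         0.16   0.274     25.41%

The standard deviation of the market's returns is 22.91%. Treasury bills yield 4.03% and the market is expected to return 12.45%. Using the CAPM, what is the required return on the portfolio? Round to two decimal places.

8.77%

β_Yardley = 0.326 × 22.86% / 22.91% = 0.3253
β_Wren = 0.362 × 21.84% / 22.91% = 0.3451
β_Varden = 0.600 × 32.68% / 22.91% = 0.8559
β_Ivers = 0.255 × 19.46% / 22.91% = 0.2166
β_Ulmer = 0.630 × 45.76% / 22.91% = 1.2584
β_Brixley = 0.274 × 25.41% / 22.91% = 0.3039
β_P = Σ w_i β_i = 0.23×0.3253 + 0.21×0.3451 + 0.08×0.8559 + 0.10×0.2166 + 0.22×1.2584 + 0.16×0.3039 = 0.5629
MRP = 12.45% − 4.03% = 8.42%
E(R_P) = R_f + β_P × MRP = 4.03% + 0.5629 × 8.42% = 8.77%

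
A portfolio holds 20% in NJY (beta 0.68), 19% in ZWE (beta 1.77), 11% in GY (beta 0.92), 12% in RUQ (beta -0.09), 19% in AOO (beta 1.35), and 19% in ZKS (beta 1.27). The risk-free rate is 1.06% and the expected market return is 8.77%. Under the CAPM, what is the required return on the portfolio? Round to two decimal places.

9.24%

β_P = Σ w_i β_i = 0.20×0.68 + 0.19×1.77 + 0.11×0.92 + 0.12×-0.09 + 0.19×1.35 + 0.19×1.27 = 1.0605
MRP = 8.77% − 1.06% = 7.71%
E(R_P) = R_f + β_P × MRP = 1.06% + 1.0605 × 7.71% = 9.24%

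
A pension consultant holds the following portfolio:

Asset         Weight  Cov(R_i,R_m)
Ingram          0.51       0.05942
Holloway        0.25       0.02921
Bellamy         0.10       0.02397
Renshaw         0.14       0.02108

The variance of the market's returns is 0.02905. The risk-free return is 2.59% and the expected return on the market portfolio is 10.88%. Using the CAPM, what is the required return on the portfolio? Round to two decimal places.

β_Ingram = 0.05942 / 0.02905 = 2.0454
β_Holloway = 0.02921 / 0.02905 = 1.0055
β_Bellamy = 0.02397 / 0.02905 = 0.8251
β_Renshaw = 0.02108 / 0.02905 = 0.7256
β_P = Σ w_i β_i = 0.51×2.0454 + 0.25×1.0055 + 0.10×0.8251 + 0.14×0.7256 = 1.4786
MRP = 10.88% − 2.59% = 8.29%
E(R_P) = R_f + β_P × MRP = 2.59% + 1.4786 × 8.29% = 14.85%

14.85%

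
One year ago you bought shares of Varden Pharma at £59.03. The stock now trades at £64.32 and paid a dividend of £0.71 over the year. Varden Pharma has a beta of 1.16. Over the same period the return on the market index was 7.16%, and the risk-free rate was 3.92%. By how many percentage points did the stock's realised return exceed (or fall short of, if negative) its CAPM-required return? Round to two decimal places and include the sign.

Realised HPR = (P1 + D1 − P0) / P0 = (64.32 + 0.71 − 59.03) / 59.03 = 6.00 / 59.03 = 10.1643%
MRP = 7.16% − 3.92% = 3.24%
CAPM required = R_f + β·MRP = 3.92% + 1.16 × 3.24% = 7.6784%
α = realised − required = 10.1643% − 7.6784% = +2.49%

+2.49%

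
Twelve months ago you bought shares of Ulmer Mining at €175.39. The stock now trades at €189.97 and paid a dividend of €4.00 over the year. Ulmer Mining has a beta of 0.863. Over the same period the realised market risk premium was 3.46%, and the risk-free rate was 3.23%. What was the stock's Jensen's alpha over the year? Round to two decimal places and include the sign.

+4.38%

Realised HPR = (P1 + D1 − P0) / P0 = (189.97 + 4.00 − 175.39) / 175.39 = 18.58 / 175.39 = 10.5935%
CAPM required = R_f + β·MRP = 3.23% + 0.863 × 3.46% = 6.21598%
α = realised − required = 10.5935% − 6.21598% = +4.38%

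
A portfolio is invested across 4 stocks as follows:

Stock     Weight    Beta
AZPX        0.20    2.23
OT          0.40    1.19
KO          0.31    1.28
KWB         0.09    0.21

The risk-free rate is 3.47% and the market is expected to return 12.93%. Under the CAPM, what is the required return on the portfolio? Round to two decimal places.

β_P = Σ w_i β_i = 0.20×2.23 + 0.40×1.19 + 0.31×1.28 + 0.09×0.21 = 1.3377
MRP = 12.93% − 3.47% = 9.46%
E(R_P) = R_f + β_P × MRP = 3.47% + 1.3377 × 9.46% = 16.12%

16.12%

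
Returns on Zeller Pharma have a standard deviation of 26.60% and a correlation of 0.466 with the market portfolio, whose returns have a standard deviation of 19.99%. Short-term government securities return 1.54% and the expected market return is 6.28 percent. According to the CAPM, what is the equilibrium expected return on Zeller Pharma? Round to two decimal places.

β = ρ × σ_i / σ_m = 0.466 × 26.60% / 19.99% = 0.6201
MRP = 6.28% − 1.54% = 4.74%
E(R) = 1.54% + 0.6201 × 4.74% = 4.48%

4.48%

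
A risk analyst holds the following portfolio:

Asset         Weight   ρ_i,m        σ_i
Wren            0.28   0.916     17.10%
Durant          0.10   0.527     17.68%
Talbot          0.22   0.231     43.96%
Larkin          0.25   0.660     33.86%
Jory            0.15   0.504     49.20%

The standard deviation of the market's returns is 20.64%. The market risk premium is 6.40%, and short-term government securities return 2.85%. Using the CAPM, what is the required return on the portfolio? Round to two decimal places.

β_Wren = 0.916 × 17.10% / 20.64% = 0.7589
β_Durant = 0.527 × 17.68% / 20.64% = 0.4514
β_Talbot = 0.231 × 43.96% / 20.64% = 0.4920
β_Larkin = 0.660 × 33.86% / 20.64% = 1.0827
β_Jory = 0.504 × 49.20% / 20.64% = 1.2014
β_P = Σ w_i β_i = 0.28×0.7589 + 0.10×0.4514 + 0.22×0.4920 + 0.25×1.0827 + 0.15×1.2014 = 0.8168
E(R_P) = R_f + β_P × MRP = 2.85% + 0.8168 × 6.40% = 8.08%

8.08%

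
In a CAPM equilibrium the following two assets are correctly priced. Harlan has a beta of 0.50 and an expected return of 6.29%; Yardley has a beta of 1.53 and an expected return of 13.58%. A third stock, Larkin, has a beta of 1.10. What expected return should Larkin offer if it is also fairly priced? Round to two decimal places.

10.54%

MRP (SML slope) = (13.58% − 6.29%) / (1.53 − 0.50) = 7.29% / 1.03 = 7.0777%
R_f (intercept) = 6.29% − 0.50 × 7.0777% = 2.7512%
E(R_Larkin) = R_f + β × MRP = 2.7512% + 1.10 × 7.0777% = 10.54%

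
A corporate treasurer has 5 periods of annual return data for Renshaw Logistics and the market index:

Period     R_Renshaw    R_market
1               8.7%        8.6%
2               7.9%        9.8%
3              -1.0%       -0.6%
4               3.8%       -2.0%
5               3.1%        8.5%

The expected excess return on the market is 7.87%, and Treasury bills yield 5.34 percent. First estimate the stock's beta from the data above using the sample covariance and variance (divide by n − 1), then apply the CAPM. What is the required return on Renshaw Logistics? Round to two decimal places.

9.15%

Mean R_i = (8.7 + 7.9 − 1.0 + 3.8 + 3.1) / 5 = 4.5000%
Mean R_m = (8.6 + 9.8 − 0.6 − 2.0 + 8.5) / 5 = 4.8600%
Σ(R_i − R̄_i)(R_m − R̄_m) = 62.2400  ⇒  Cov = 62.2400 / 4 = 15.5600
Σ(R_m − R̄_m)² = 128.5120  ⇒  Var(R_m) = 128.5120 / 4 = 32.1280
β = Cov / Var(R_m) = 15.5600 / 32.1280 = 0.4843
E(R) = R_f + β × MRP = 5.34% + 0.4843 × 7.87% = 9.15%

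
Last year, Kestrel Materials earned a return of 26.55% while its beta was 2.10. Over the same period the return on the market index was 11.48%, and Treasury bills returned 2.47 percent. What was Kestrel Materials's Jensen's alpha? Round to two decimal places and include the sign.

+5.16%

Market excess return = 11.48% − 2.47% = 9.01%
CAPM benchmark = R_f + β(R_m − R_f) = 2.47% + 2.10 × 9.01% = 21.3910%
α = actual − benchmark = 26.55% − 21.3910% = +5.16%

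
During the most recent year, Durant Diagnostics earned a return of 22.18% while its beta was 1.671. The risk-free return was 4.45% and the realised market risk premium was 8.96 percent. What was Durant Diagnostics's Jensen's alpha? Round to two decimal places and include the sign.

+2.76%

CAPM benchmark = R_f + β(R_m − R_f) = 4.45% + 1.671 × 8.96% = 19.42216%
α = actual − benchmark = 22.18% − 19.42216% = +2.76%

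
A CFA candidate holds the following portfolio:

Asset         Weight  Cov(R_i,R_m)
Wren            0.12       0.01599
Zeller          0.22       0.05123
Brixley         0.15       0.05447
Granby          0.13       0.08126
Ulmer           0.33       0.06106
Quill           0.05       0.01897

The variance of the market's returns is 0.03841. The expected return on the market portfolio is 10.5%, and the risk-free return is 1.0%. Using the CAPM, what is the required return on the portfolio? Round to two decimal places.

β_Wren = 0.01599 / 0.03841 = 0.4163
β_Zeller = 0.05123 / 0.03841 = 1.3338
β_Brixley = 0.05447 / 0.03841 = 1.4181
β_Granby = 0.08126 / 0.03841 = 2.1156
β_Ulmer = 0.06106 / 0.03841 = 1.5897
β_Quill = 0.01897 / 0.03841 = 0.4939
β_P = Σ w_i β_i = 0.12×0.4163 + 0.22×1.3338 + 0.15×1.4181 + 0.13×2.1156 + 0.33×1.5897 + 0.05×0.4939 = 1.3804
MRP = 10.5% − 1.0% = 9.50%
E(R_P) = R_f + β_P × MRP = 1.0% + 1.3804 × 9.5% = 14.11%

14.11%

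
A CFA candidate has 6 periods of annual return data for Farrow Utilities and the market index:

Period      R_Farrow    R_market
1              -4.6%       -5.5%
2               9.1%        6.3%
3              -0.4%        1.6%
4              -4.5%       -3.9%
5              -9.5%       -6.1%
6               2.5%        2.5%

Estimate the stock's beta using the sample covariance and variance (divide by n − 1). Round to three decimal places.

1.241

Mean R_i = (-4.6 + 9.1 − 0.4 − 4.5 − 9.5 + 2.5) / 6 = -1.2333%
Mean R_m = (-5.5 + 6.3 + 1.6 − 3.9 − 6.1 + 2.5) / 6 = -0.8500%
Σ(R_i − R̄_i)(R_m − R̄_m) = 157.4500  ⇒  Cov = 157.4500 / 5 = 31.4900
Σ(R_m − R̄_m)² = 126.8350  ⇒  Var(R_m) = 126.8350 / 5 = 25.3670
β = Cov / Var(R_m) = 31.4900 / 25.3670 = 1.2414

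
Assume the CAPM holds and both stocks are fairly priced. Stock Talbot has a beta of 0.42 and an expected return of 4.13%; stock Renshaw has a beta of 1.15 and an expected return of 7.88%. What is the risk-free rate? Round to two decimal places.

Both satisfy E(R) = R_f + β·MRP, so the slope of the SML is
MRP = (7.88% − 4.13%) / (1.15 − 0.42) = 3.75% / 0.73 = 5.1370%
R_f = E(R_Talbot) − β_Talbot·MRP = 4.13% − 0.42 × 5.1370% = 1.9725%

1.97%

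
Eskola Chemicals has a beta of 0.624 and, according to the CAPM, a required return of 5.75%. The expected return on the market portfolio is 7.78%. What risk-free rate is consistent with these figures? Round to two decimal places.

2.38%

E(R) = R_f + β(E(R_m) − R_f) = R_f(1 − β) + β·E(R_m)
5.75% = R_f × (1 − 0.624) + 0.624 × 7.78%
5.75% = R_f × 0.376 + 4.85472%
R_f = (5.75% − 4.85472%) / 0.376 = 2.38%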